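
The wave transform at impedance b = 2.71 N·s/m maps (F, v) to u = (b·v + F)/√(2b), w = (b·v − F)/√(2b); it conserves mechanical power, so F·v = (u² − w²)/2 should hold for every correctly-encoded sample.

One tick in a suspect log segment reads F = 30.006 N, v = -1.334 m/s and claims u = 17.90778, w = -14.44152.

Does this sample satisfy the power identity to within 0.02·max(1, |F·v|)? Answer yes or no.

no

F·v = 30.006×(-1.334) = -40.0280 W.
(u² − w²)/2 = (320.6886 − 208.5575)/2 = 56.0655 W.
|Δ| = 96.0935;  2% of max(1, |F·v|) = 0.8006.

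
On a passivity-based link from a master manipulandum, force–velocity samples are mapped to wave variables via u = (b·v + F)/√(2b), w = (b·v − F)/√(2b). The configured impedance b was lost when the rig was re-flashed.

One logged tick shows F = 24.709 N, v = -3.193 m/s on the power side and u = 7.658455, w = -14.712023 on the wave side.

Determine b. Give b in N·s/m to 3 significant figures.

b = 2.44 N·s/m

u + w = -7.053568;  u + w = √(2b)·v, so √(2b) = -7.053568/(-3.193) = 2.209072.
b = (√(2b))²/2 = 4.880001/2 = 2.440000.
(Check via u − w = 2F/√(2b): u − w = 22.370478, 2F/√(2b) = 22.370476.)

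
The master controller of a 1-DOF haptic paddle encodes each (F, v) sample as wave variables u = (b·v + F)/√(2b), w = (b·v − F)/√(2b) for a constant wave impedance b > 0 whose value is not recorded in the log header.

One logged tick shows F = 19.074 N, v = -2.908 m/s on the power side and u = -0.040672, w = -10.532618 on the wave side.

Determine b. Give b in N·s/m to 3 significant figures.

b = 6.61 N·s/m

u + w = -10.573290;  u + w = √(2b)·v, so √(2b) = -10.573290/(-2.908) = 3.635932.
b = (√(2b))²/2 = 13.220001/2 = 6.610000.
(Check via u − w = 2F/√(2b): u − w = 10.491946, 2F/√(2b) = 10.491946.)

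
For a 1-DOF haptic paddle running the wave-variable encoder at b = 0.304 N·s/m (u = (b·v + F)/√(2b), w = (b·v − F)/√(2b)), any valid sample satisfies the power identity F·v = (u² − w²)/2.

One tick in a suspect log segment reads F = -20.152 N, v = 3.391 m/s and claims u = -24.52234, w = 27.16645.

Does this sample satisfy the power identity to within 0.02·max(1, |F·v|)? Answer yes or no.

F·v = (-20.152)×3.391 = -68.33543 W.
(u² − w²)/2 = (601.34516 − 738.01601)/2 = -68.33542 W.
|Δ| = 0.00001;  2% of max(1, |F·v|) = 1.36671.

yes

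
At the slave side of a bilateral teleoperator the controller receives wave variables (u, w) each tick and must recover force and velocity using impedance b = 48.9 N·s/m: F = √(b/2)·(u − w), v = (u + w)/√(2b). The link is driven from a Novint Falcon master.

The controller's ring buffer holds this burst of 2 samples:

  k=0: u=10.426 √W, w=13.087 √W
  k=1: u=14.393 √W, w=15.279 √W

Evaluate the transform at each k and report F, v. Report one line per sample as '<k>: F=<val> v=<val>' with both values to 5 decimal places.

k=0: u−w=-2.66100, u+w=23.51300; √(b/2)=4.94469, √(2b)=9.88939; F=4.94469×(-2.661)=-13.15783, v=23.51300/9.88939=2.37760
k=1: u−w=-0.88600, u+w=29.67200; √(b/2)=4.94469, √(2b)=9.88939; F=4.94469×(-0.886)=-4.38100, v=29.67200/9.88939=3.00039

0: F=-13.15783 v=2.37760
1: F=-4.38100 v=3.00039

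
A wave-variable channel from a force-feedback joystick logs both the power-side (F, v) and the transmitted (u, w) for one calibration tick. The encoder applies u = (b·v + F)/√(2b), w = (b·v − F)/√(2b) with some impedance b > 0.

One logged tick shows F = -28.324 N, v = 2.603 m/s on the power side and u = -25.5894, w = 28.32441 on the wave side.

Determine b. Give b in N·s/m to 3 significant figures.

u + w = 2.73501;  u + w = √(2b)·v, so √(2b) = 2.73501/2.603 = 1.05071.
b = (√(2b))²/2 = 1.10400/2 = 0.55200.
(Check via u − w = 2F/√(2b): u − w = -53.91381, 2F/√(2b) = -53.91379.)

b = 0.552 N·s/m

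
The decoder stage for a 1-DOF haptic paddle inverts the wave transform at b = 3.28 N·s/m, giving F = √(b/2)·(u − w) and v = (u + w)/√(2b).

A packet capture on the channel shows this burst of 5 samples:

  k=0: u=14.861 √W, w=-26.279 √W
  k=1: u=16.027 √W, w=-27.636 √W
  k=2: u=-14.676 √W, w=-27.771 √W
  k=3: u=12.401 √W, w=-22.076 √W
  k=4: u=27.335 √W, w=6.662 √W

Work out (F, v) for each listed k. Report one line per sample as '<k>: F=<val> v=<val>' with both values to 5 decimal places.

0: F=52.68491 v=-4.45798
1: F=55.91592 v=-4.53255
2: F=16.76978 v=-16.57277
3: F=44.15210 v=-3.77745
4: F=26.47436 v=13.27360

k=0: u−w=41.14000, u+w=-11.41800; √(b/2)=1.28062, √(2b)=2.56125; F=1.28062×41.14=52.68491, v=-11.41800/2.56125=-4.45798
k=1: u−w=43.66300, u+w=-11.60900; √(b/2)=1.28062, √(2b)=2.56125; F=1.28062×43.663=55.91592, v=-11.60900/2.56125=-4.53255
k=2: u−w=13.09500, u+w=-42.44700; √(b/2)=1.28062, √(2b)=2.56125; F=1.28062×13.095=16.76978, v=-42.44700/2.56125=-16.57277
k=3: u−w=34.47700, u+w=-9.67500; √(b/2)=1.28062, √(2b)=2.56125; F=1.28062×34.477=44.15210, v=-9.67500/2.56125=-3.77745
k=4: u−w=20.67300, u+w=33.99700; √(b/2)=1.28062, √(2b)=2.56125; F=1.28062×20.673=26.47436, v=33.99700/2.56125=13.27360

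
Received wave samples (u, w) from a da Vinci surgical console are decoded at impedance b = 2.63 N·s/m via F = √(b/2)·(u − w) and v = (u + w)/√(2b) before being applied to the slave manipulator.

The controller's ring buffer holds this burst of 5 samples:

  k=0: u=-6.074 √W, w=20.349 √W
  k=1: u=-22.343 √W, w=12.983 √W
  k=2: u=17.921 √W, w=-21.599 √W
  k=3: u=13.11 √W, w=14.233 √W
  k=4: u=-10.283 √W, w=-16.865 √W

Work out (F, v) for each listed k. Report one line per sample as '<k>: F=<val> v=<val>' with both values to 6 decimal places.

0: F=-30.300166 v=6.224196
1: F=-40.509543 v=-4.081154
2: F=45.318947 v=-1.603684
3: F=-1.287783 v=11.922115
4: F=7.547806 v=-11.837091

k=0: u−w=-26.423000, u+w=14.275000; √(b/2)=1.146734, √(2b)=2.293469; F=1.146734×(-26.423)=-30.300166, v=14.275000/2.293469=6.224196
k=1: u−w=-35.326000, u+w=-9.360000; √(b/2)=1.146734, √(2b)=2.293469; F=1.146734×(-35.326)=-40.509543, v=-9.360000/2.293469=-4.081154
k=2: u−w=39.520000, u+w=-3.678000; √(b/2)=1.146734, √(2b)=2.293469; F=1.146734×39.52=45.318947, v=-3.678000/2.293469=-1.603684
k=3: u−w=-1.123000, u+w=27.343000; √(b/2)=1.146734, √(2b)=2.293469; F=1.146734×(-1.123)=-1.287783, v=27.343000/2.293469=11.922115
k=4: u−w=6.582000, u+w=-27.148000; √(b/2)=1.146734, √(2b)=2.293469; F=1.146734×6.582=7.547806, v=-27.148000/2.293469=-11.837091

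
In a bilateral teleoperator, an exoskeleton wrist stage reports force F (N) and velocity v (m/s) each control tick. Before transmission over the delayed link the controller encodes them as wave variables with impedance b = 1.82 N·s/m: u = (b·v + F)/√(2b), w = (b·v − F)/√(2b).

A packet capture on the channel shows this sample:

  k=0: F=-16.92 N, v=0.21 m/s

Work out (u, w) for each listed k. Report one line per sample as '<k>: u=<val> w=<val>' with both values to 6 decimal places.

k=0: b·v=1.82×0.21=0.382200; √(2b)=1.907878; u=(0.382200+(-16.92))/1.907878=-8.668162, w=(0.382200−(-16.92))/1.907878=9.068817

0: u=-8.668162 w=9.068817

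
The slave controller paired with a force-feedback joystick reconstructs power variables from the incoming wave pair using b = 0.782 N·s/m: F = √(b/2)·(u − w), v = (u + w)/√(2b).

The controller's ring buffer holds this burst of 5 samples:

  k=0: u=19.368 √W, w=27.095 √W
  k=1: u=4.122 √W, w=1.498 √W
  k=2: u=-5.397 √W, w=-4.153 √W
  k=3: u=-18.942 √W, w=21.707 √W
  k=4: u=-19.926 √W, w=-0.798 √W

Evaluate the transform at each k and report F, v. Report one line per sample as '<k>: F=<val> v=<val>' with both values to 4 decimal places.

k=0: u−w=-7.7270, u+w=46.4630; √(b/2)=0.6253, √(2b)=1.2506; F=0.6253×(-7.727)=-4.8317, v=46.4630/1.2506=37.1526
k=1: u−w=2.6240, u+w=5.6200; √(b/2)=0.6253, √(2b)=1.2506; F=0.6253×2.624=1.6408, v=5.6200/1.2506=4.4938
k=2: u−w=-1.2440, u+w=-9.5500; √(b/2)=0.6253, √(2b)=1.2506; F=0.6253×(-1.244)=-0.7779, v=-9.5500/1.2506=-7.6363
k=3: u−w=-40.6490, u+w=2.7650; √(b/2)=0.6253, √(2b)=1.2506; F=0.6253×(-40.649)=-25.4178, v=2.7650/1.2506=2.2109
k=4: u−w=-19.1280, u+w=-20.7240; √(b/2)=0.6253, √(2b)=1.2506; F=0.6253×(-19.128)=-11.9607, v=-20.7240/1.2506=-16.5712

0: F=-4.8317 v=37.1526
1: F=1.6408 v=4.4938
2: F=-0.7779 v=-7.6363
3: F=-25.4178 v=2.2109
4: F=-11.9607 v=-16.5712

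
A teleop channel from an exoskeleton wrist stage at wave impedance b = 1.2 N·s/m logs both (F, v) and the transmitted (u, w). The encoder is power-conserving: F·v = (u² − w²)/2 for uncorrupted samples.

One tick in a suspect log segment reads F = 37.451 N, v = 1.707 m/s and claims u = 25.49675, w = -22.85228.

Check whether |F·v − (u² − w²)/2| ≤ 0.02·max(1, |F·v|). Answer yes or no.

F·v = 37.451×1.707 = 63.9289 W.
(u² − w²)/2 = (650.0843 − 522.2267)/2 = 63.9288 W.
|Δ| = 0.0001;  2% of max(1, |F·v|) = 1.2786.

yes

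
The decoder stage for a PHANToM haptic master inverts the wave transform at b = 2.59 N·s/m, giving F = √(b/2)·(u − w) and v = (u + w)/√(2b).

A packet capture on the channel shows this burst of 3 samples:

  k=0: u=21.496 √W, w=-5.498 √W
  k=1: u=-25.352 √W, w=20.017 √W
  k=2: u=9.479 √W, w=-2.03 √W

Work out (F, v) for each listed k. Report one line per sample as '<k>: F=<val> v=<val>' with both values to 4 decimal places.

k=0: u−w=26.9940, u+w=15.9980; √(b/2)=1.1380, √(2b)=2.2760; F=1.1380×26.994=30.7187, v=15.9980/2.2760=7.0291
k=1: u−w=-45.3690, u+w=-5.3350; √(b/2)=1.1380, √(2b)=2.2760; F=1.1380×(-45.369)=-51.6290, v=-5.3350/2.2760=-2.3441
k=2: u−w=11.5090, u+w=7.4490; √(b/2)=1.1380, √(2b)=2.2760; F=1.1380×11.509=13.0970, v=7.4490/2.2760=3.2729

0: F=30.7187 v=7.0291
1: F=-51.6290 v=-2.3441
2: F=13.0970 v=3.2729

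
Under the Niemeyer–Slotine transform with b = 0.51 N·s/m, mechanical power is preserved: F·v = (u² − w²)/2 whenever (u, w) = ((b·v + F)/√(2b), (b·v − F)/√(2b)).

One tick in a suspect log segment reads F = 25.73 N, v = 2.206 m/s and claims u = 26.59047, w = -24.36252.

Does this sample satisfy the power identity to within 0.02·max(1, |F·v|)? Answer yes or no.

yes

F·v = 25.73×2.206 = 56.76038 W.
(u² − w²)/2 = (707.05309 − 593.53238)/2 = 56.76036 W.
|Δ| = 0.00002;  2% of max(1, |F·v|) = 1.13521.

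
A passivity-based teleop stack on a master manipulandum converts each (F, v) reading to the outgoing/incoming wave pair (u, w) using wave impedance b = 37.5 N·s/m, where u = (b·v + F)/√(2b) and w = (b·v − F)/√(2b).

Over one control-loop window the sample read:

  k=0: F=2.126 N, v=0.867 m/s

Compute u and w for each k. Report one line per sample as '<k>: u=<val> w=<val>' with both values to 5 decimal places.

0: u=3.99971 w=3.50873

k=0: b·v=37.5×0.867=32.51250; √(2b)=8.66025; u=(32.51250+2.126)/8.66025=3.99971, w=(32.51250−2.126)/8.66025=3.50873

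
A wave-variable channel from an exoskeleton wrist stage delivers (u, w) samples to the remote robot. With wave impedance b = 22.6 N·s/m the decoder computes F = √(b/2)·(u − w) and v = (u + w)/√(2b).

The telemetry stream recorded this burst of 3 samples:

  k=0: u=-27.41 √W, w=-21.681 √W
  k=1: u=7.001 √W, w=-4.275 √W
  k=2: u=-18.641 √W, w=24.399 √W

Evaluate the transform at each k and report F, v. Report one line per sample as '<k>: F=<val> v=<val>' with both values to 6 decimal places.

0: F=-19.258304 v=-7.301846
1: F=37.904807 v=0.405468
2: F=-144.680994 v=0.856451

k=0: u−w=-5.729000, u+w=-49.091000; √(b/2)=3.361547, √(2b)=6.723095; F=3.361547×(-5.729)=-19.258304, v=-49.091000/6.723095=-7.301846
k=1: u−w=11.276000, u+w=2.726000; √(b/2)=3.361547, √(2b)=6.723095; F=3.361547×11.276=37.904807, v=2.726000/6.723095=0.405468
k=2: u−w=-43.040000, u+w=5.758000; √(b/2)=3.361547, √(2b)=6.723095; F=3.361547×(-43.04)=-144.680994, v=5.758000/6.723095=0.856451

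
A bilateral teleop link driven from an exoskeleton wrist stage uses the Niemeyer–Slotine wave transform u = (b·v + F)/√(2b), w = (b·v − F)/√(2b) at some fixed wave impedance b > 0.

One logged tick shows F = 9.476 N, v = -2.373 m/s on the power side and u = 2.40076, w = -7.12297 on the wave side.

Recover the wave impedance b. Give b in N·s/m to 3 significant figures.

u + w = -4.7222;  u + w = √(2b)·v, so √(2b) = -4.7222/(-2.373) = 1.9900.
b = (√(2b))²/2 = 3.9600/2 = 1.9800.
(Check via u − w = 2F/√(2b): u − w = 9.5237, 2F/√(2b) = 9.5237.)

b = 1.98 N·s/m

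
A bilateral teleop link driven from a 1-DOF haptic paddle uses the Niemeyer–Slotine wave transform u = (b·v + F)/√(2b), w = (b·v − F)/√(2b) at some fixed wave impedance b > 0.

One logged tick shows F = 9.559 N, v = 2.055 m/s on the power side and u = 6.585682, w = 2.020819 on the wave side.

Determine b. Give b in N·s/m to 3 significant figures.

u + w = 8.606501;  u + w = √(2b)·v, so √(2b) = 8.606501/2.055 = 4.188078.
b = (√(2b))²/2 = 17.540000/2 = 8.770000.
(Check via u − w = 2F/√(2b): u − w = 4.564863, 2F/√(2b) = 4.564862.)

b = 8.77 N·s/m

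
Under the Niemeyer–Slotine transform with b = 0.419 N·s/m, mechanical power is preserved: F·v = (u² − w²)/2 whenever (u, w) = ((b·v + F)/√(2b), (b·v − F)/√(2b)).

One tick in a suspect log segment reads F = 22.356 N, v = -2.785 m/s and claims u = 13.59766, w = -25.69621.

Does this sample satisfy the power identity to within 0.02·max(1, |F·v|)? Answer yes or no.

no

F·v = 22.356×(-2.785) = -62.26146 W.
(u² − w²)/2 = (184.89636 − 660.29521)/2 = -237.69943 W.
|Δ| = 175.43797;  2% of max(1, |F·v|) = 1.24523.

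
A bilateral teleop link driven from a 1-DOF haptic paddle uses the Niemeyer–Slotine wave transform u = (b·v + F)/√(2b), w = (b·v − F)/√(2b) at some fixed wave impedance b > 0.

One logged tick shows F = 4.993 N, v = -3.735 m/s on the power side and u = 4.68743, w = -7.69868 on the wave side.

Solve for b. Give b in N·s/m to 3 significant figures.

b = 0.325 N·s/m

u + w = -3.0113;  u + w = √(2b)·v, so √(2b) = -3.0113/(-3.735) = 0.8062.
b = (√(2b))²/2 = 0.6500/2 = 0.3250.
(Check via u − w = 2F/√(2b): u − w = 12.3861, 2F/√(2b) = 12.3861.)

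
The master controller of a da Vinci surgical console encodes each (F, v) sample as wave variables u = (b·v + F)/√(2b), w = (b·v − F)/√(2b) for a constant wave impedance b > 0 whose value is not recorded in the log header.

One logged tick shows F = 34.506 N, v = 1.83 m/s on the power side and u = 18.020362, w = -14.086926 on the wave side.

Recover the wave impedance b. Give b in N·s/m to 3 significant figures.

u + w = 3.933436;  u + w = √(2b)·v, so √(2b) = 3.933436/1.83 = 2.149419.
b = (√(2b))²/2 = 4.620000/2 = 2.310000.
(Check via u − w = 2F/√(2b): u − w = 32.107288, 2F/√(2b) = 32.107287.)

b = 2.31 N·s/m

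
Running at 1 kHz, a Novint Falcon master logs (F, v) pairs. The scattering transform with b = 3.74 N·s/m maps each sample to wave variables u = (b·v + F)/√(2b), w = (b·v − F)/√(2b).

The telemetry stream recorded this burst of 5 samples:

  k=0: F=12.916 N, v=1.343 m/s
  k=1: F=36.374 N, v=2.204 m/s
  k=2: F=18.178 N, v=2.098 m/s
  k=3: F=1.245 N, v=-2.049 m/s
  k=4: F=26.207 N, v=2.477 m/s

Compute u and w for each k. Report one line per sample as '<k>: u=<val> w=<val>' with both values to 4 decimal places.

0: u=6.5591 w=-2.8860
1: u=16.3136 w=-10.2857
2: u=9.5155 w=-3.7776
3: u=-2.3467 w=-3.2572
4: u=12.9695 w=-6.1950

k=0: b·v=3.74×1.343=5.0228; √(2b)=2.7350; u=(5.0228+12.916)/2.7350=6.5591, w=(5.0228−12.916)/2.7350=-2.8860
k=1: b·v=3.74×2.204=8.2430; √(2b)=2.7350; u=(8.2430+36.374)/2.7350=16.3136, w=(8.2430−36.374)/2.7350=-10.2857
k=2: b·v=3.74×2.098=7.8465; √(2b)=2.7350; u=(7.8465+18.178)/2.7350=9.5155, w=(7.8465−18.178)/2.7350=-3.7776
k=3: b·v=3.74×(-2.049)=-7.6633; √(2b)=2.7350; u=(-7.6633+1.245)/2.7350=-2.3467, w=(-7.6633−1.245)/2.7350=-3.2572
k=4: b·v=3.74×2.477=9.2640; √(2b)=2.7350; u=(9.2640+26.207)/2.7350=12.9695, w=(9.2640−26.207)/2.7350=-6.1950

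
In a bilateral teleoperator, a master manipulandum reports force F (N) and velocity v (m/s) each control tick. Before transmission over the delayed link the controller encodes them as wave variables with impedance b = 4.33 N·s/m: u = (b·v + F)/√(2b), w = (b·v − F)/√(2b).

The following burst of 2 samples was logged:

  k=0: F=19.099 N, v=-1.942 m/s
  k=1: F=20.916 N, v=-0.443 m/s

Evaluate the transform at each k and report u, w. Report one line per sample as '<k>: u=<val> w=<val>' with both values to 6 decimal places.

0: u=3.632657 w=-9.347551
1: u=6.455719 w=-7.759374

k=0: b·v=4.33×(-1.942)=-8.408860; √(2b)=2.942788; u=(-8.408860+19.099)/2.942788=3.632657, w=(-8.408860−19.099)/2.942788=-9.347551
k=1: b·v=4.33×(-0.443)=-1.918190; √(2b)=2.942788; u=(-1.918190+20.916)/2.942788=6.455719, w=(-1.918190−20.916)/2.942788=-7.759374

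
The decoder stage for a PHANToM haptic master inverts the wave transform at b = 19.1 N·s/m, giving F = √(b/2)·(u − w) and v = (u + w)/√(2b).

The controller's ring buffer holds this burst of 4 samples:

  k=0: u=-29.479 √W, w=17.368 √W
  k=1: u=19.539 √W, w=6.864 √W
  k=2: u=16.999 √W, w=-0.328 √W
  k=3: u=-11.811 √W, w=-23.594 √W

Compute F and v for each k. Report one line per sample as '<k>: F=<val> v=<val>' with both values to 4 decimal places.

0: F=-144.7716 v=-1.9595
1: F=39.1696 v=4.2719
2: F=53.5458 v=2.6973
3: F=36.4131 v=-5.7284

k=0: u−w=-46.8470, u+w=-12.1110; √(b/2)=3.0903, √(2b)=6.1806; F=3.0903×(-46.847)=-144.7716, v=-12.1110/6.1806=-1.9595
k=1: u−w=12.6750, u+w=26.4030; √(b/2)=3.0903, √(2b)=6.1806; F=3.0903×12.675=39.1696, v=26.4030/6.1806=4.2719
k=2: u−w=17.3270, u+w=16.6710; √(b/2)=3.0903, √(2b)=6.1806; F=3.0903×17.327=53.5458, v=16.6710/6.1806=2.6973
k=3: u−w=11.7830, u+w=-35.4050; √(b/2)=3.0903, √(2b)=6.1806; F=3.0903×11.783=36.4131, v=-35.4050/6.1806=-5.7284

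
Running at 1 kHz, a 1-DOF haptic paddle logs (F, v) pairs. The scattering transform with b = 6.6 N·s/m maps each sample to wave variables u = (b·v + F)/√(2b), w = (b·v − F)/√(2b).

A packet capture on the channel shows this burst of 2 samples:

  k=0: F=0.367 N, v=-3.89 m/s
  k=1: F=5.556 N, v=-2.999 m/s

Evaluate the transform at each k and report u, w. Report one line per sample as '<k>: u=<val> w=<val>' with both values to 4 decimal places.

k=0: b·v=6.6×(-3.89)=-25.6740; √(2b)=3.6332; u=(-25.6740+0.367)/3.6332=-6.9655, w=(-25.6740−0.367)/3.6332=-7.1675
k=1: b·v=6.6×(-2.999)=-19.7934; √(2b)=3.6332; u=(-19.7934+5.556)/3.6332=-3.9187, w=(-19.7934−5.556)/3.6332=-6.9772

0: u=-6.9655 w=-7.1675
1: u=-3.9187 w=-6.9772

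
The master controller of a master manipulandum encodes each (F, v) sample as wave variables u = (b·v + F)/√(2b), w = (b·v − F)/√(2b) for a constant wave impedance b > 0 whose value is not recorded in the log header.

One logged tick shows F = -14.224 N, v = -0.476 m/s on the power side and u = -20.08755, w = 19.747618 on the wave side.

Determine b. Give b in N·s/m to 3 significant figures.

u + w = -0.339932;  u + w = √(2b)·v, so √(2b) = -0.339932/(-0.476) = 0.714143.
b = (√(2b))²/2 = 0.510000/2 = 0.255000.
(Check via u − w = 2F/√(2b): u − w = -39.835168, 2F/√(2b) = -39.835167.)

b = 0.255 N·s/m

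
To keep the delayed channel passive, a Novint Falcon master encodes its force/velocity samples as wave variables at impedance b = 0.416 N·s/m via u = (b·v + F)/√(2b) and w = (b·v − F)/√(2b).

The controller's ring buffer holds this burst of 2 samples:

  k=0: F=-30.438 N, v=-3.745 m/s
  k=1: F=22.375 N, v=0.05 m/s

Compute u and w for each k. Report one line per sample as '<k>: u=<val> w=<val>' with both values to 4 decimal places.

0: u=-35.0778 w=31.6619
1: u=24.5530 w=-24.5074

k=0: b·v=0.416×(-3.745)=-1.5579; √(2b)=0.9121; u=(-1.5579+(-30.438))/0.9121=-35.0778, w=(-1.5579−(-30.438))/0.9121=31.6619
k=1: b·v=0.416×0.05=0.0208; √(2b)=0.9121; u=(0.0208+22.375)/0.9121=24.5530, w=(0.0208−22.375)/0.9121=-24.5074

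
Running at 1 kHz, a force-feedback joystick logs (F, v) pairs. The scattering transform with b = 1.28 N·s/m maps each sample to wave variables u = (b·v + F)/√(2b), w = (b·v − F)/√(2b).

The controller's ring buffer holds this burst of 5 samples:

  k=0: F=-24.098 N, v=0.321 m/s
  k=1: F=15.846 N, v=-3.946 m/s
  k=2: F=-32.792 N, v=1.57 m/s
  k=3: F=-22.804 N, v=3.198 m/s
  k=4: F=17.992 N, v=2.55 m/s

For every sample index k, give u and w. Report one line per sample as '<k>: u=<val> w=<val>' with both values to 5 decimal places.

k=0: b·v=1.28×0.321=0.41088; √(2b)=1.60000; u=(0.41088+(-24.098))/1.60000=-14.80445, w=(0.41088−(-24.098))/1.60000=15.31805
k=1: b·v=1.28×(-3.946)=-5.05088; √(2b)=1.60000; u=(-5.05088+15.846)/1.60000=6.74695, w=(-5.05088−15.846)/1.60000=-13.06055
k=2: b·v=1.28×1.57=2.00960; √(2b)=1.60000; u=(2.00960+(-32.792))/1.60000=-19.23900, w=(2.00960−(-32.792))/1.60000=21.75100
k=3: b·v=1.28×3.198=4.09344; √(2b)=1.60000; u=(4.09344+(-22.804))/1.60000=-11.69410, w=(4.09344−(-22.804))/1.60000=16.81090
k=4: b·v=1.28×2.55=3.26400; √(2b)=1.60000; u=(3.26400+17.992)/1.60000=13.28500, w=(3.26400−17.992)/1.60000=-9.20500

0: u=-14.80445 w=15.31805
1: u=6.74695 w=-13.06055
2: u=-19.23900 w=21.75100
3: u=-11.69410 w=16.81090
4: u=13.28500 w=-9.20500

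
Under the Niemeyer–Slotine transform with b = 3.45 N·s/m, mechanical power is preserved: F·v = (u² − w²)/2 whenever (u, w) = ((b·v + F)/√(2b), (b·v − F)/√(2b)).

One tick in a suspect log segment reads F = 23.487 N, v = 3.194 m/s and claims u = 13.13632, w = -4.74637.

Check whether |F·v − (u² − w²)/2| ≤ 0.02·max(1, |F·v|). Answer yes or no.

F·v = 23.487×3.194 = 75.0175 W.
(u² − w²)/2 = (172.5629 − 22.5280)/2 = 75.0174 W.
|Δ| = 0.0000;  2% of max(1, |F·v|) = 1.5003.

yes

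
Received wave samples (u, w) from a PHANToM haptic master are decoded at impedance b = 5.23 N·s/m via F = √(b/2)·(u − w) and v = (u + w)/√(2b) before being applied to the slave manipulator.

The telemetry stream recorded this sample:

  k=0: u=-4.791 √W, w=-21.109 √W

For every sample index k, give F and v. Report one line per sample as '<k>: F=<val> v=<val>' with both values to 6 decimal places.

k=0: u−w=16.318000, u+w=-25.900000; √(b/2)=1.617096, √(2b)=3.234192; F=1.617096×16.318=26.387775, v=-25.900000/3.234192=-8.008182

0: F=26.387775 v=-8.008182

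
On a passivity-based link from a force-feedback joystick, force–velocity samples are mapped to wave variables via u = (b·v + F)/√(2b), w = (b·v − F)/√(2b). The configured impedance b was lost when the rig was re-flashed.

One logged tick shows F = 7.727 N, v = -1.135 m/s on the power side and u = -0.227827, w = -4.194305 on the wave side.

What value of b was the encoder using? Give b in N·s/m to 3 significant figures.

u + w = -4.422132;  u + w = √(2b)·v, so √(2b) = -4.422132/(-1.135) = 3.896152.
b = (√(2b))²/2 = 15.179997/2 = 7.589998.
(Check via u − w = 2F/√(2b): u − w = 3.966478, 2F/√(2b) = 3.966478.)

b = 7.59 N·s/m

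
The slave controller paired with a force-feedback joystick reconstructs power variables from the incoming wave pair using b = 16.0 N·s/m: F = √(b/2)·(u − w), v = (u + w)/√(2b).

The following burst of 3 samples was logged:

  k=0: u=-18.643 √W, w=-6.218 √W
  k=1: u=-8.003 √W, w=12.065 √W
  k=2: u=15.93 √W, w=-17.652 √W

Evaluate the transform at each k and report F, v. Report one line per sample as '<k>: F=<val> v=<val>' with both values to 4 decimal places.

0: F=-35.1432 v=-4.3948
1: F=-56.7609 v=0.7181
2: F=94.9842 v=-0.3044

k=0: u−w=-12.4250, u+w=-24.8610; √(b/2)=2.8284, √(2b)=5.6569; F=2.8284×(-12.425)=-35.1432, v=-24.8610/5.6569=-4.3948
k=1: u−w=-20.0680, u+w=4.0620; √(b/2)=2.8284, √(2b)=5.6569; F=2.8284×(-20.068)=-56.7609, v=4.0620/5.6569=0.7181
k=2: u−w=33.5820, u+w=-1.7220; √(b/2)=2.8284, √(2b)=5.6569; F=2.8284×33.582=94.9842, v=-1.7220/5.6569=-0.3044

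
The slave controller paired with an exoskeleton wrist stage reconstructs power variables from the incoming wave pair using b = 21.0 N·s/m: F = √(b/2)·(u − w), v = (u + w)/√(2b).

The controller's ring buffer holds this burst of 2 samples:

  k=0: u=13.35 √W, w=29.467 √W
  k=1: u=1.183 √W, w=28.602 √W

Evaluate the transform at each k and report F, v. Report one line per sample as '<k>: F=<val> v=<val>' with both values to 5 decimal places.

k=0: u−w=-16.11700, u+w=42.81700; √(b/2)=3.24037, √(2b)=6.48074; F=3.24037×(-16.117)=-52.22505, v=42.81700/6.48074=6.60681
k=1: u−w=-27.41900, u+w=29.78500; √(b/2)=3.24037, √(2b)=6.48074; F=3.24037×(-27.419)=-88.84771, v=29.78500/6.48074=4.59593

0: F=-52.22505 v=6.60681
1: F=-88.84771 v=4.59593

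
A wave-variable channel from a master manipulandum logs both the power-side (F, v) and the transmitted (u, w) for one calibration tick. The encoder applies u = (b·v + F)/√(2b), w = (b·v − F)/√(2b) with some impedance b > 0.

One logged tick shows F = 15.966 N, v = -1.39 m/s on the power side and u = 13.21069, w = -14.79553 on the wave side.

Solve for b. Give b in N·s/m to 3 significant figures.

b = 0.65 N·s/m

u + w = -1.5848;  u + w = √(2b)·v, so √(2b) = -1.5848/(-1.39) = 1.1402.
b = (√(2b))²/2 = 1.3000/2 = 0.6500.
(Check via u − w = 2F/√(2b): u − w = 28.0062, 2F/√(2b) = 28.0063.)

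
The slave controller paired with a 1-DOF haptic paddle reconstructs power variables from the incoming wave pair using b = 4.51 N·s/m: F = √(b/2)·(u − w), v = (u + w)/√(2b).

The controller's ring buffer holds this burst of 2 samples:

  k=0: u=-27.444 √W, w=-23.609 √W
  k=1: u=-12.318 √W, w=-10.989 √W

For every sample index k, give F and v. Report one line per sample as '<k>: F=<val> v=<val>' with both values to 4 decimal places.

0: F=-5.7589 v=-16.9988
1: F=-1.9957 v=-7.7604

k=0: u−w=-3.8350, u+w=-51.0530; √(b/2)=1.5017, √(2b)=3.0033; F=1.5017×(-3.835)=-5.7589, v=-51.0530/3.0033=-16.9988
k=1: u−w=-1.3290, u+w=-23.3070; √(b/2)=1.5017, √(2b)=3.0033; F=1.5017×(-1.329)=-1.9957, v=-23.3070/3.0033=-7.7604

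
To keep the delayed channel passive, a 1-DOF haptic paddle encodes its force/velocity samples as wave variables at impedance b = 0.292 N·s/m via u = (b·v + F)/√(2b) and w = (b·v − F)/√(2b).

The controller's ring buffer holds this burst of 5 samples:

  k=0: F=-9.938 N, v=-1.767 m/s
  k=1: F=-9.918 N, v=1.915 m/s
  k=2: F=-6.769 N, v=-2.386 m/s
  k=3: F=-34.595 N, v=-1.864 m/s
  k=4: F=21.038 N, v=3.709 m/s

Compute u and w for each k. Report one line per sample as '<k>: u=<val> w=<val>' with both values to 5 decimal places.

k=0: b·v=0.292×(-1.767)=-0.51596; √(2b)=0.76420; u=(-0.51596+(-9.938))/0.76420=-13.67964, w=(-0.51596−(-9.938))/0.76420=12.32930
k=1: b·v=0.292×1.915=0.55918; √(2b)=0.76420; u=(0.55918+(-9.918))/0.76420=-12.24658, w=(0.55918−(-9.918))/0.76420=13.71002
k=2: b·v=0.292×(-2.386)=-0.69671; √(2b)=0.76420; u=(-0.69671+(-6.769))/0.76420=-9.76933, w=(-0.69671−(-6.769))/0.76420=7.94595
k=3: b·v=0.292×(-1.864)=-0.54429; √(2b)=0.76420; u=(-0.54429+(-34.595))/0.76420=-45.98186, w=(-0.54429−(-34.595))/0.76420=44.55739
k=4: b·v=0.292×3.709=1.08303; √(2b)=0.76420; u=(1.08303+21.038)/0.76420=28.94669, w=(1.08303−21.038)/0.76420=-26.11227

0: u=-13.67964 w=12.32930
1: u=-12.24658 w=13.71002
2: u=-9.76933 w=7.94595
3: u=-45.98186 w=44.55739
4: u=28.94669 w=-26.11227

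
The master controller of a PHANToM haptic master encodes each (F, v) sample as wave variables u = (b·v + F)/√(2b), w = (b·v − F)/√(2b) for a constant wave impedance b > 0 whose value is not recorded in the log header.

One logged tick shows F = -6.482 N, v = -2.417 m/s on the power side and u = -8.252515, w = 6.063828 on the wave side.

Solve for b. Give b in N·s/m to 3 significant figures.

b = 0.41 N·s/m

u + w = -2.188687;  u + w = √(2b)·v, so √(2b) = -2.188687/(-2.417) = 0.905539.
b = (√(2b))²/2 = 0.820000/2 = 0.410000.
(Check via u − w = 2F/√(2b): u − w = -14.316343, 2F/√(2b) = -14.316340.)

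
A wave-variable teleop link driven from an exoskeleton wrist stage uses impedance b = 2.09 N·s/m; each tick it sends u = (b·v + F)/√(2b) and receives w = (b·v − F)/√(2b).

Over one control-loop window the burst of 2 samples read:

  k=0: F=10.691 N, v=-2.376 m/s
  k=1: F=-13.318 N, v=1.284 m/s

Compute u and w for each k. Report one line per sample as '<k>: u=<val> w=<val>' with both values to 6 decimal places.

0: u=2.800267 w=-7.658011
1: u=-5.201475 w=7.826619

k=0: b·v=2.09×(-2.376)=-4.965840; √(2b)=2.044505; u=(-4.965840+10.691)/2.044505=2.800267, w=(-4.965840−10.691)/2.044505=-7.658011
k=1: b·v=2.09×1.284=2.683560; √(2b)=2.044505; u=(2.683560+(-13.318))/2.044505=-5.201475, w=(2.683560−(-13.318))/2.044505=7.826619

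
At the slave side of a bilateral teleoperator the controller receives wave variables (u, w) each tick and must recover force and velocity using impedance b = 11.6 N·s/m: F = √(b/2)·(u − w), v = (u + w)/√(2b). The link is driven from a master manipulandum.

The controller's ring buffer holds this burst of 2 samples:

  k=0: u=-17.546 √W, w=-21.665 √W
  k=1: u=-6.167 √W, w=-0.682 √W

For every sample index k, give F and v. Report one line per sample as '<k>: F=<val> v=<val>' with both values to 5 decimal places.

0: F=9.91987 v=-8.14074
1: F=-13.20963 v=-1.42195

k=0: u−w=4.11900, u+w=-39.21100; √(b/2)=2.40832, √(2b)=4.81664; F=2.40832×4.119=9.91987, v=-39.21100/4.81664=-8.14074
k=1: u−w=-5.48500, u+w=-6.84900; √(b/2)=2.40832, √(2b)=4.81664; F=2.40832×(-5.485)=-13.20963, v=-6.84900/4.81664=-1.42195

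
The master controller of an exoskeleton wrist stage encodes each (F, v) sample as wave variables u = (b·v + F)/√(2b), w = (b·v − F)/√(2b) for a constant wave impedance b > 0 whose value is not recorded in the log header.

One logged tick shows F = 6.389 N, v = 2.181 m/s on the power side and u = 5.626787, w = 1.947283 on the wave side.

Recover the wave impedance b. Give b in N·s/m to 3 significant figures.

u + w = 7.574070;  u + w = √(2b)·v, so √(2b) = 7.574070/2.181 = 3.472751.
b = (√(2b))²/2 = 12.060000/2 = 6.030000.
(Check via u − w = 2F/√(2b): u − w = 3.679504, 2F/√(2b) = 3.679504.)

b = 6.03 N·s/m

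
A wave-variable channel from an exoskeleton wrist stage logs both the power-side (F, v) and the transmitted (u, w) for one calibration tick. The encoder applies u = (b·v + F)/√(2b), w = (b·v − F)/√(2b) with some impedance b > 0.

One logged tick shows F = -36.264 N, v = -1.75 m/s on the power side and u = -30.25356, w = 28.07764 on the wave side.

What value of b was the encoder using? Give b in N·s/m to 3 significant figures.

b = 0.773 N·s/m

u + w = -2.1759;  u + w = √(2b)·v, so √(2b) = -2.1759/(-1.75) = 1.2434.
b = (√(2b))²/2 = 1.5460/2 = 0.7730.
(Check via u − w = 2F/√(2b): u − w = -58.3312, 2F/√(2b) = -58.3312.)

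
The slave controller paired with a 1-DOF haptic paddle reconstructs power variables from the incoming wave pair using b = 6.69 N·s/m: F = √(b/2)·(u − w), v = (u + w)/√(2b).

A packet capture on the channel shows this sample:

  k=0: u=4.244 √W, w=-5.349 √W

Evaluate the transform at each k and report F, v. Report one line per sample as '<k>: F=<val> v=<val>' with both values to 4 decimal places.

0: F=17.5450 v=-0.3021

k=0: u−w=9.5930, u+w=-1.1050; √(b/2)=1.8289, √(2b)=3.6579; F=1.8289×9.593=17.5450, v=-1.1050/3.6579=-0.3021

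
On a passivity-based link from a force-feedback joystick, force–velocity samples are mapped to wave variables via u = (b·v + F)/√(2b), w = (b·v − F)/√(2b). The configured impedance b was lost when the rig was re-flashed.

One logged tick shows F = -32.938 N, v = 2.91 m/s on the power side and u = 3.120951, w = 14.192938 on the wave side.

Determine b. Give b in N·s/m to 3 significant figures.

u + w = 17.313889;  u + w = √(2b)·v, so √(2b) = 17.313889/2.91 = 5.949790.
b = (√(2b))²/2 = 35.400001/2 = 17.700001.
(Check via u − w = 2F/√(2b): u − w = -11.071987, 2F/√(2b) = -11.071987.)

b = 17.7 N·s/m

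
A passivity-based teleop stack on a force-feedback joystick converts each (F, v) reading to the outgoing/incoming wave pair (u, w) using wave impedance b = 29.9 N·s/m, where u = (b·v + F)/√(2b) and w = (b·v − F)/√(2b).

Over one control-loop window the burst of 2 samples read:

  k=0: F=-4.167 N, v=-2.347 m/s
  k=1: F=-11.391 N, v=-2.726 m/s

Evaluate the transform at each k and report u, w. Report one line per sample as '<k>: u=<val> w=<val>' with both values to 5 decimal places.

0: u=-9.61359 w=-8.53587
1: u=-12.01317 w=-9.06711

k=0: b·v=29.9×(-2.347)=-70.17530; √(2b)=7.73305; u=(-70.17530+(-4.167))/7.73305=-9.61359, w=(-70.17530−(-4.167))/7.73305=-8.53587
k=1: b·v=29.9×(-2.726)=-81.50740; √(2b)=7.73305; u=(-81.50740+(-11.391))/7.73305=-12.01317, w=(-81.50740−(-11.391))/7.73305=-9.06711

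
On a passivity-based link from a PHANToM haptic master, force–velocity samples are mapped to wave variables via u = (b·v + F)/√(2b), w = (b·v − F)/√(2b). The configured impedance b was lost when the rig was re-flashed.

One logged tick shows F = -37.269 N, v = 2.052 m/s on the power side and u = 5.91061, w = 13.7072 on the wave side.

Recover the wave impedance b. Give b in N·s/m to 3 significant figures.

u + w = 19.61781;  u + w = √(2b)·v, so √(2b) = 19.61781/2.052 = 9.56034.
b = (√(2b))²/2 = 91.40003/2 = 45.70001.
(Check via u − w = 2F/√(2b): u − w = -7.79659, 2F/√(2b) = -7.79659.)

b = 45.7 N·s/m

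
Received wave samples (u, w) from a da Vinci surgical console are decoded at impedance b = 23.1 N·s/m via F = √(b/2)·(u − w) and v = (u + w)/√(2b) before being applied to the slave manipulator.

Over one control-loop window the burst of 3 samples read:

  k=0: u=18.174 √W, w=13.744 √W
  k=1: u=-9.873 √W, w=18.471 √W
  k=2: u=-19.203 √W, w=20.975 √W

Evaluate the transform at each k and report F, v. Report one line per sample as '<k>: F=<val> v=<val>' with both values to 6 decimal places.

0: F=15.055484 v=4.695855
1: F=-96.327909 v=1.264959
2: F=-136.546102 v=0.260701

k=0: u−w=4.430000, u+w=31.918000; √(b/2)=3.398529, √(2b)=6.797058; F=3.398529×4.43=15.055484, v=31.918000/6.797058=4.695855
k=1: u−w=-28.344000, u+w=8.598000; √(b/2)=3.398529, √(2b)=6.797058; F=3.398529×(-28.344)=-96.327909, v=8.598000/6.797058=1.264959
k=2: u−w=-40.178000, u+w=1.772000; √(b/2)=3.398529, √(2b)=6.797058; F=3.398529×(-40.178)=-136.546102, v=1.772000/6.797058=0.260701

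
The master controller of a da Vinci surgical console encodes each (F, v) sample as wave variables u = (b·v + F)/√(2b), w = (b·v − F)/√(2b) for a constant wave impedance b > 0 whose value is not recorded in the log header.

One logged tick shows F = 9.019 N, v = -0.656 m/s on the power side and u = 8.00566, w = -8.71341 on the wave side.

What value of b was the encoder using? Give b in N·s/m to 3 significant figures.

b = 0.582 N·s/m

u + w = -0.7077;  u + w = √(2b)·v, so √(2b) = -0.7077/(-0.656) = 1.0789.
b = (√(2b))²/2 = 1.1640/2 = 0.5820.
(Check via u − w = 2F/√(2b): u − w = 16.7191, 2F/√(2b) = 16.7191.)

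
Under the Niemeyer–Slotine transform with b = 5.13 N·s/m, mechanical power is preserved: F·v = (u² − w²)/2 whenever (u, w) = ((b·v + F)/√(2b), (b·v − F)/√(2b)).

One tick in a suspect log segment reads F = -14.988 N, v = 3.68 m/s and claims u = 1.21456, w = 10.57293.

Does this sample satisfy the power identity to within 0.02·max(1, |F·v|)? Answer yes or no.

yes

F·v = (-14.988)×3.68 = -55.15584 W.
(u² − w²)/2 = (1.47516 − 111.78685)/2 = -55.15585 W.
|Δ| = 0.00001;  2% of max(1, |F·v|) = 1.10312.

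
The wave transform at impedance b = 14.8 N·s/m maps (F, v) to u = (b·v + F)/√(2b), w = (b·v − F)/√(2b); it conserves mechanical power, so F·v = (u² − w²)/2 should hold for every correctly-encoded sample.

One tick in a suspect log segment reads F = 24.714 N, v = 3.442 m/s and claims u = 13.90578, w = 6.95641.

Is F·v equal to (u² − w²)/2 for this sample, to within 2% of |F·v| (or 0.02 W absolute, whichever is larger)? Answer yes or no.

no

F·v = 24.714×3.442 = 85.0656 W.
(u² − w²)/2 = (193.3707 − 48.3916)/2 = 72.4895 W.
|Δ| = 12.5760;  2% of max(1, |F·v|) = 1.7013.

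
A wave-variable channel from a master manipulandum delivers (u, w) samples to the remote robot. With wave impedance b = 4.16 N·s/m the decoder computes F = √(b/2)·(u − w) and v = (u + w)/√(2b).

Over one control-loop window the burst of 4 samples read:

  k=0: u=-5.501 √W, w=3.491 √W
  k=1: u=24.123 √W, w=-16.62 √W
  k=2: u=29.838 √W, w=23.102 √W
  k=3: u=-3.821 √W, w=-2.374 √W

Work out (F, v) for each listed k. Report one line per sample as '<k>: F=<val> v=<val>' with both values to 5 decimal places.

0: F=-12.96845 v=-0.69684
1: F=58.76039 v=2.60120
2: F=9.71480 v=18.35364
3: F=-2.08689 v=-2.14773

k=0: u−w=-8.99200, u+w=-2.01000; √(b/2)=1.44222, √(2b)=2.88444; F=1.44222×(-8.992)=-12.96845, v=-2.01000/2.88444=-0.69684
k=1: u−w=40.74300, u+w=7.50300; √(b/2)=1.44222, √(2b)=2.88444; F=1.44222×40.743=58.76039, v=7.50300/2.88444=2.60120
k=2: u−w=6.73600, u+w=52.94000; √(b/2)=1.44222, √(2b)=2.88444; F=1.44222×6.736=9.71480, v=52.94000/2.88444=18.35364
k=3: u−w=-1.44700, u+w=-6.19500; √(b/2)=1.44222, √(2b)=2.88444; F=1.44222×(-1.447)=-2.08689, v=-6.19500/2.88444=-2.14773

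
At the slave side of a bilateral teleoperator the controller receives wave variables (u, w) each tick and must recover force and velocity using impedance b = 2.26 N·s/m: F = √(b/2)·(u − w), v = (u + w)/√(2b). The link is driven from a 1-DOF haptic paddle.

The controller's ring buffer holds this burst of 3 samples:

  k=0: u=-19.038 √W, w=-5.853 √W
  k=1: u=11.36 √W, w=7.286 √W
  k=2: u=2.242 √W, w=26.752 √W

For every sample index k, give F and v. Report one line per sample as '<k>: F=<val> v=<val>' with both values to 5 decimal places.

k=0: u−w=-13.18500, u+w=-24.89100; √(b/2)=1.06301, √(2b)=2.12603; F=1.06301×(-13.185)=-14.01585, v=-24.89100/2.12603=-11.70774
k=1: u−w=4.07400, u+w=18.64600; √(b/2)=1.06301, √(2b)=2.12603; F=1.06301×4.074=4.33072, v=18.64600/2.12603=8.77034
k=2: u−w=-24.51000, u+w=28.99400; √(b/2)=1.06301, √(2b)=2.12603; F=1.06301×(-24.51)=-26.05449, v=28.99400/2.12603=13.63763

0: F=-14.01585 v=-11.70774
1: F=4.33072 v=8.77034
2: F=-26.05449 v=13.63763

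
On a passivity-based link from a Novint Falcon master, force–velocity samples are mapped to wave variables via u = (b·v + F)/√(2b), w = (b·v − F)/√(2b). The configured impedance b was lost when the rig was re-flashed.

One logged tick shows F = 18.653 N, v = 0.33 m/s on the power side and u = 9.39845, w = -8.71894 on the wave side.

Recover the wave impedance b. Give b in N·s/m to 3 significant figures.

u + w = 0.6795;  u + w = √(2b)·v, so √(2b) = 0.6795/0.33 = 2.0591.
b = (√(2b))²/2 = 4.2400/2 = 2.1200.
(Check via u − w = 2F/√(2b): u − w = 18.1174, 2F/√(2b) = 18.1174.)

b = 2.12 N·s/m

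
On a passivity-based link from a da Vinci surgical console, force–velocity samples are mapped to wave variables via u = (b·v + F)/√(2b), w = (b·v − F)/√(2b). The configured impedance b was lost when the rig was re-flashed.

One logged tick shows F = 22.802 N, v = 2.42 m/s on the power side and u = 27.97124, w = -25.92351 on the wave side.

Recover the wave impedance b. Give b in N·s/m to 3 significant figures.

b = 0.358 N·s/m

u + w = 2.04773;  u + w = √(2b)·v, so √(2b) = 2.04773/2.42 = 0.84617.
b = (√(2b))²/2 = 0.71600/2 = 0.35800.
(Check via u − w = 2F/√(2b): u − w = 53.89475, 2F/√(2b) = 53.89464.)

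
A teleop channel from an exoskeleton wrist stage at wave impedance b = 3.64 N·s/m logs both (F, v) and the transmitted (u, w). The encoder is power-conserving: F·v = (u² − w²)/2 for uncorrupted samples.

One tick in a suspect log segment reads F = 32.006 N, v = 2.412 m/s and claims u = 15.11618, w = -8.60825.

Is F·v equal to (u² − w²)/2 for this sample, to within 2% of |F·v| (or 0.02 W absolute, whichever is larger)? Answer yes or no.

yes

F·v = 32.006×2.412 = 77.1985 W.
(u² − w²)/2 = (228.4989 − 74.1020)/2 = 77.1985 W.
|Δ| = 0.0000;  2% of max(1, |F·v|) = 1.5440.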